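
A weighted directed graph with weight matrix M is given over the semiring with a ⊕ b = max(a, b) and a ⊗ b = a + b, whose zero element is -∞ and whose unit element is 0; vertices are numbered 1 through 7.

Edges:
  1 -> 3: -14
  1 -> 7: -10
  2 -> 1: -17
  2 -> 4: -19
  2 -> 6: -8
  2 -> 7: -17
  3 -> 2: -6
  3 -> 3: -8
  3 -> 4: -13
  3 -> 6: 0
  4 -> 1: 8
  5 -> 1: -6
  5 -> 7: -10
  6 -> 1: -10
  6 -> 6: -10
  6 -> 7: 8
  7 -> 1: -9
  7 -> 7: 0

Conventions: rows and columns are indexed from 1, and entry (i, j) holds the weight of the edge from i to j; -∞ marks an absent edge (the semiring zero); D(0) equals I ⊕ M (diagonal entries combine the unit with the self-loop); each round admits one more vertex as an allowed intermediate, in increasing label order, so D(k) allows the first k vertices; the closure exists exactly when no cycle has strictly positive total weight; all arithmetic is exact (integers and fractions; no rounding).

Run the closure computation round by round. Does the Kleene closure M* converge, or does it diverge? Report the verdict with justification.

D(0):
  [0, -∞, -14, -∞, -∞, -∞, -10]
  [-17, 0, -∞, -19, -∞, -8, -17]
  [-∞, -6, 0, -13, -∞, 0, -∞]
  [8, -∞, -∞, 0, -∞, -∞, -∞]
  [-6, -∞, -∞, -∞, 0, -∞, -10]
  [-10, -∞, -∞, -∞, -∞, 0, 8]
  [-9, -∞, -∞, -∞, -∞, -∞, 0]
D(1):
  [0, -∞, -14, -∞, -∞, -∞, -10]
  [-17, 0, -31, -19, -∞, -8, -17]
  [-∞, -6, 0, -13, -∞, 0, -∞]
  [8, -∞, -6, 0, -∞, -∞, -2]
  [-6, -∞, -20, -∞, 0, -∞, -10]
  [-10, -∞, -24, -∞, -∞, 0, 8]
  [-9, -∞, -23, -∞, -∞, -∞, 0]
D(2):
  [0, -∞, -14, -∞, -∞, -∞, -10]
  [-17, 0, -31, -19, -∞, -8, -17]
  [-23, -6, 0, -13, -∞, 0, -23]
  [8, -∞, -6, 0, -∞, -∞, -2]
  [-6, -∞, -20, -∞, 0, -∞, -10]
  [-10, -∞, -24, -∞, -∞, 0, 8]
  [-9, -∞, -23, -∞, -∞, -∞, 0]
D(3):
  [0, -20, -14, -27, -∞, -14, -10]
  [-17, 0, -31, -19, -∞, -8, -17]
  [-23, -6, 0, -13, -∞, 0, -23]
  [8, -12, -6, 0, -∞, -6, -2]
  [-6, -26, -20, -33, 0, -20, -10]
  [-10, -30, -24, -37, -∞, 0, 8]
  [-9, -29, -23, -36, -∞, -23, 0]
D(4):
  [0, -20, -14, -27, -∞, -14, -10]
  [-11, 0, -25, -19, -∞, -8, -17]
  [-5, -6, 0, -13, -∞, 0, -15]
  [8, -12, -6, 0, -∞, -6, -2]
  [-6, -26, -20, -33, 0, -20, -10]
  [-10, -30, -24, -37, -∞, 0, 8]
  [-9, -29, -23, -36, -∞, -23, 0]
D(5):
  [0, -20, -14, -27, -∞, -14, -10]
  [-11, 0, -25, -19, -∞, -8, -17]
  [-5, -6, 0, -13, -∞, 0, -15]
  [8, -12, -6, 0, -∞, -6, -2]
  [-6, -26, -20, -33, 0, -20, -10]
  [-10, -30, -24, -37, -∞, 0, 8]
  [-9, -29, -23, -36, -∞, -23, 0]
D(6):
  [0, -20, -14, -27, -∞, -14, -6]
  [-11, 0, -25, -19, -∞, -8, 0]
  [-5, -6, 0, -13, -∞, 0, 8]
  [8, -12, -6, 0, -∞, -6, 2]
  [-6, -26, -20, -33, 0, -20, -10]
  [-10, -30, -24, -37, -∞, 0, 8]
  [-9, -29, -23, -36, -∞, -23, 0]
D(7):
  [0, -20, -14, -27, -∞, -14, -6]
  [-9, 0, -23, -19, -∞, -8, 0]
  [-1, -6, 0, -13, -∞, 0, 8]
  [8, -12, -6, 0, -∞, -6, 2]
  [-6, -26, -20, -33, 0, -20, -10]
  [-1, -21, -15, -28, -∞, 0, 8]
  [-9, -29, -23, -36, -∞, -23, 0]
Key observation: every diagonal entry stays at the unit through all rounds, so no improving cycle exists.
Answer: CONVERGES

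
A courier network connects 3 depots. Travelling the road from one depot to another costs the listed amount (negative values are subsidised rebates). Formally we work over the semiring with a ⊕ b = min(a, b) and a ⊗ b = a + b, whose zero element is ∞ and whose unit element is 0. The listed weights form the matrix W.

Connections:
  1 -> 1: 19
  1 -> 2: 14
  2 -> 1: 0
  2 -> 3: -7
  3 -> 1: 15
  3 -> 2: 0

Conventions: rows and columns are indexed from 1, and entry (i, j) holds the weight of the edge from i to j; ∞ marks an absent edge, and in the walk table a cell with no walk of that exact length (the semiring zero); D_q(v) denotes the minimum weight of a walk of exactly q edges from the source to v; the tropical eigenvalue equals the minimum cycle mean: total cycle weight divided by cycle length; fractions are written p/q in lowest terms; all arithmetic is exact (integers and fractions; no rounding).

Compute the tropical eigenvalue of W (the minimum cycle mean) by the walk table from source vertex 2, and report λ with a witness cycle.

q=0: [∞, 0, ∞]
q=1: [0, ∞, -7]
q=2: [8, -7, ∞]
q=3: [-7, 22, -14]
Optimal cycle mean attained by: cycle 2->3->2, total (-7) + 0, length 2.
Answer: λ = -7/2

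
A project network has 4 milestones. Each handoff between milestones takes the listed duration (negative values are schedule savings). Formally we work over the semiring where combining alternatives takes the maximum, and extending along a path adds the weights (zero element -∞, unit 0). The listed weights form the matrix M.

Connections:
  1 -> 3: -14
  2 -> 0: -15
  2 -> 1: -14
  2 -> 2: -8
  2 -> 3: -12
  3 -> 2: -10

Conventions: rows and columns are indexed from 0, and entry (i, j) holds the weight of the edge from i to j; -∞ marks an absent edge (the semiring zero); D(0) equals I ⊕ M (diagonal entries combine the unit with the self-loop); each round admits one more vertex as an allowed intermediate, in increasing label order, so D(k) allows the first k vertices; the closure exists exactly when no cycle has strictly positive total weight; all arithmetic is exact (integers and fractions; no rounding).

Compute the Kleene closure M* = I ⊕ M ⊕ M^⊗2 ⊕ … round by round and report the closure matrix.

D(0):
  [0, -∞, -∞, -∞]
  [-∞, 0, -∞, -14]
  [-15, -14, 0, -12]
  [-∞, -∞, -10, 0]
D(1):
  [0, -∞, -∞, -∞]
  [-∞, 0, -∞, -14]
  [-15, -14, 0, -12]
  [-∞, -∞, -10, 0]
D(2):
  [0, -∞, -∞, -∞]
  [-∞, 0, -∞, -14]
  [-15, -14, 0, -12]
  [-∞, -∞, -10, 0]
D(3):
  [0, -∞, -∞, -∞]
  [-∞, 0, -∞, -14]
  [-15, -14, 0, -12]
  [-25, -24, -10, 0]
D(4):
  [0, -∞, -∞, -∞]
  [-39, 0, -24, -14]
  [-15, -14, 0, -12]
  [-25, -24, -10, 0]
Answer: M* = [[0, -∞, -∞, -∞], [-39, 0, -24, -14], [-15, -14, 0, -12], [-25, -24, -10, 0]]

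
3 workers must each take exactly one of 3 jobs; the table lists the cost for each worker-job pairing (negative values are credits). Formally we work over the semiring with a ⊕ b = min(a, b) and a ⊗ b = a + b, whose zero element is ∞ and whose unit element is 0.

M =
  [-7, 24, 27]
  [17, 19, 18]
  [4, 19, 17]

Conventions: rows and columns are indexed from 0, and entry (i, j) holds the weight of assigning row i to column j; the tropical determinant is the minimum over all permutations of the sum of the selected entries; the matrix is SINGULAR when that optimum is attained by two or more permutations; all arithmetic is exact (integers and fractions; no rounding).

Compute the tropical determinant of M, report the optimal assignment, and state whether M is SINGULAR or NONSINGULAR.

σ = (0, 1, 2): (-7) + 19 + 17 = 29
σ = (0, 2, 1): (-7) + 18 + 19 = 30
σ = (1, 0, 2): 24 + 17 + 17 = 58
σ = (1, 2, 0): 24 + 18 + 4 = 46
σ = (2, 0, 1): 27 + 17 + 19 = 63
σ = (2, 1, 0): 27 + 19 + 4 = 50
Optimal value attained by: σ = (0, 1, 2).
Answer: det⊕(M) = 29; verdict: NONSINGULAR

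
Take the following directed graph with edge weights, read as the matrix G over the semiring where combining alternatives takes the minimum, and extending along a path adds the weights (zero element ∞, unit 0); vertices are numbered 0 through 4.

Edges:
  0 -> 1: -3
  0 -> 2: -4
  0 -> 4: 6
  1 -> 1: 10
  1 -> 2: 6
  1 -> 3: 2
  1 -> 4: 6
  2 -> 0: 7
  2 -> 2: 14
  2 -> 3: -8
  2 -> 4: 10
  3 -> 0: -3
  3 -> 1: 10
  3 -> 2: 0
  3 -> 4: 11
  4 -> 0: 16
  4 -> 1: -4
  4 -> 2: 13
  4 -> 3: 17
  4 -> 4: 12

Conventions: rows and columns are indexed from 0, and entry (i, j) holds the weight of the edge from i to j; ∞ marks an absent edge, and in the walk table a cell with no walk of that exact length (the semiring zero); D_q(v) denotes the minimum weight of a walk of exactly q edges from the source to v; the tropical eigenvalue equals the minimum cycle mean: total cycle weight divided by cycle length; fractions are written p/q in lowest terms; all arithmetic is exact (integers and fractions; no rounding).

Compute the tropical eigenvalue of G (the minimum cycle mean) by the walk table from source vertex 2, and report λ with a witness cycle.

q=0: [∞, ∞, 0, ∞, ∞]
q=1: [7, ∞, 14, -8, 10]
q=2: [-11, 2, -8, 6, 3]
q=3: [-1, -14, -15, -16, -5]
q=4: [-19, -9, -16, -23, -8]
q=5: [-26, -22, -23, -24, -13]
Optimal cycle mean attained by: cycle 0->2->3->0, total (-4) + (-8) + (-3), length 3.
Answer: λ = -5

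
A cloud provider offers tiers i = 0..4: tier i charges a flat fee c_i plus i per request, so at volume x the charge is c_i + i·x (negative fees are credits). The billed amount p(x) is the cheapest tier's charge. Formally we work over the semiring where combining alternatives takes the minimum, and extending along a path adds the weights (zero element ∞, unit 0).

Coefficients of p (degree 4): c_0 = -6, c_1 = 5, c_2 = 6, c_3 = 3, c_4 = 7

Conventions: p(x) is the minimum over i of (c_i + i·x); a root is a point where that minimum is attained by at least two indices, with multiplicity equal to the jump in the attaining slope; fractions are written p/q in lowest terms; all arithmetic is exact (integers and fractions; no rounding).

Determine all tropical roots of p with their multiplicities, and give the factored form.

hull edge (i=0, c=-6) to (i=3, c=3): slope 3, span 3
hull edge (i=3, c=3) to (i=4, c=7): slope 4, span 1
Factored form: p(x) = 7 ⊗ (x ⊕ (-4)) ⊗ (x ⊕ (-3)) ⊗ (x ⊕ (-3)) ⊗ (x ⊕ (-3))
Answer: roots = -4 (mult 1), -3 (mult 3)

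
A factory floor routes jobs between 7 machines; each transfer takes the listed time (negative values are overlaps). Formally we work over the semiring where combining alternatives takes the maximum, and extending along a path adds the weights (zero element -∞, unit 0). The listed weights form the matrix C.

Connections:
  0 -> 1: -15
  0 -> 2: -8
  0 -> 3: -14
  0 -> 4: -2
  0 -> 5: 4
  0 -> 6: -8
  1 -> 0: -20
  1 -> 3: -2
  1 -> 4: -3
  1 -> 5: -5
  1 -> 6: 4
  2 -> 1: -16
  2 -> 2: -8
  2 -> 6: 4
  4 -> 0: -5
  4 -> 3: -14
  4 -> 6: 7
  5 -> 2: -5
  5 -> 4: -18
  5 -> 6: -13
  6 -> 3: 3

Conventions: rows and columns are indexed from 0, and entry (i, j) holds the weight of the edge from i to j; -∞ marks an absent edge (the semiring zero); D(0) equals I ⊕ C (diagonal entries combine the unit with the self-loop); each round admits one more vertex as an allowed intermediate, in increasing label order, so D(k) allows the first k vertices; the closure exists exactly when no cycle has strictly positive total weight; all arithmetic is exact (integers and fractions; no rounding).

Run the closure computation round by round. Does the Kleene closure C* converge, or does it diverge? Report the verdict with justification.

D(0):
  [0, -15, -8, -14, -2, 4, -8]
  [-20, 0, -∞, -2, -3, -5, 4]
  [-∞, -16, 0, -∞, -∞, -∞, 4]
  [-∞, -∞, -∞, 0, -∞, -∞, -∞]
  [-5, -∞, -∞, -14, 0, -∞, 7]
  [-∞, -∞, -5, -∞, -18, 0, -13]
  [-∞, -∞, -∞, 3, -∞, -∞, 0]
D(1):
  [0, -15, -8, -14, -2, 4, -8]
  [-20, 0, -28, -2, -3, -5, 4]
  [-∞, -16, 0, -∞, -∞, -∞, 4]
  [-∞, -∞, -∞, 0, -∞, -∞, -∞]
  [-5, -20, -13, -14, 0, -1, 7]
  [-∞, -∞, -5, -∞, -18, 0, -13]
  [-∞, -∞, -∞, 3, -∞, -∞, 0]
D(2):
  [0, -15, -8, -14, -2, 4, -8]
  [-20, 0, -28, -2, -3, -5, 4]
  [-36, -16, 0, -18, -19, -21, 4]
  [-∞, -∞, -∞, 0, -∞, -∞, -∞]
  [-5, -20, -13, -14, 0, -1, 7]
  [-∞, -∞, -5, -∞, -18, 0, -13]
  [-∞, -∞, -∞, 3, -∞, -∞, 0]
D(3):
  [0, -15, -8, -14, -2, 4, -4]
  [-20, 0, -28, -2, -3, -5, 4]
  [-36, -16, 0, -18, -19, -21, 4]
  [-∞, -∞, -∞, 0, -∞, -∞, -∞]
  [-5, -20, -13, -14, 0, -1, 7]
  [-41, -21, -5, -23, -18, 0, -1]
  [-∞, -∞, -∞, 3, -∞, -∞, 0]
D(4):
  [0, -15, -8, -14, -2, 4, -4]
  [-20, 0, -28, -2, -3, -5, 4]
  [-36, -16, 0, -18, -19, -21, 4]
  [-∞, -∞, -∞, 0, -∞, -∞, -∞]
  [-5, -20, -13, -14, 0, -1, 7]
  [-41, -21, -5, -23, -18, 0, -1]
  [-∞, -∞, -∞, 3, -∞, -∞, 0]
D(5):
  [0, -15, -8, -14, -2, 4, 5]
  [-8, 0, -16, -2, -3, -4, 4]
  [-24, -16, 0, -18, -19, -20, 4]
  [-∞, -∞, -∞, 0, -∞, -∞, -∞]
  [-5, -20, -13, -14, 0, -1, 7]
  [-23, -21, -5, -23, -18, 0, -1]
  [-∞, -∞, -∞, 3, -∞, -∞, 0]
D(6):
  [0, -15, -1, -14, -2, 4, 5]
  [-8, 0, -9, -2, -3, -4, 4]
  [-24, -16, 0, -18, -19, -20, 4]
  [-∞, -∞, -∞, 0, -∞, -∞, -∞]
  [-5, -20, -6, -14, 0, -1, 7]
  [-23, -21, -5, -23, -18, 0, -1]
  [-∞, -∞, -∞, 3, -∞, -∞, 0]
D(7):
  [0, -15, -1, 8, -2, 4, 5]
  [-8, 0, -9, 7, -3, -4, 4]
  [-24, -16, 0, 7, -19, -20, 4]
  [-∞, -∞, -∞, 0, -∞, -∞, -∞]
  [-5, -20, -6, 10, 0, -1, 7]
  [-23, -21, -5, 2, -18, 0, -1]
  [-∞, -∞, -∞, 3, -∞, -∞, 0]
Key observation: every diagonal entry stays at the unit through all rounds, so no improving cycle exists.
Answer: CONVERGES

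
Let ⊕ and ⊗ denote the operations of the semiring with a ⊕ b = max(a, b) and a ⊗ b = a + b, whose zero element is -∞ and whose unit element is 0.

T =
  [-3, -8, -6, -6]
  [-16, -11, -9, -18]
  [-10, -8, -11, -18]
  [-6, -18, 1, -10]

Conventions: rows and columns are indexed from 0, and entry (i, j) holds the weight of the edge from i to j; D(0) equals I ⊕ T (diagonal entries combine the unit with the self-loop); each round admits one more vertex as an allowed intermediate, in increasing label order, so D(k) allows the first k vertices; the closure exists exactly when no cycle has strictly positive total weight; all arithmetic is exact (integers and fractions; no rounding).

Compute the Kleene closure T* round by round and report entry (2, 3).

D(0):
  [0, -8, -6, -6]
  [-16, 0, -9, -18]
  [-10, -8, 0, -18]
  [-6, -18, 1, 0]
D(1):
  [0, -8, -6, -6]
  [-16, 0, -9, -18]
  [-10, -8, 0, -16]
  [-6, -14, 1, 0]
D(2):
  [0, -8, -6, -6]
  [-16, 0, -9, -18]
  [-10, -8, 0, -16]
  [-6, -14, 1, 0]
D(3):
  [0, -8, -6, -6]
  [-16, 0, -9, -18]
  [-10, -8, 0, -16]
  [-6, -7, 1, 0]
D(4):
  [0, -8, -5, -6]
  [-16, 0, -9, -18]
  [-10, -8, 0, -16]
  [-6, -7, 1, 0]
Answer: T*[2][3] = -16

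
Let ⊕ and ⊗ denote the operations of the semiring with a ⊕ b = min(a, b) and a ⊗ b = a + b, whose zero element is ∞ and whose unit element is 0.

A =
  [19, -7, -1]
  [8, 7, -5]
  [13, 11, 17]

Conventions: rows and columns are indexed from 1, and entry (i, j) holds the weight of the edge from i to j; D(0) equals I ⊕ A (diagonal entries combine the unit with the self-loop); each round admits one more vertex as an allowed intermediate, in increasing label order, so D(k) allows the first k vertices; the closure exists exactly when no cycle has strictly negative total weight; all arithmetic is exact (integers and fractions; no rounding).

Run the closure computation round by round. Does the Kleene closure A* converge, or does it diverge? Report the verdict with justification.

D(0):
  [0, -7, -1]
  [8, 0, -5]
  [13, 11, 0]
D(1):
  [0, -7, -1]
  [8, 0, -5]
  [13, 6, 0]
D(2):
  [0, -7, -12]
  [8, 0, -5]
  [13, 6, 0]
D(3):
  [0, -7, -12]
  [8, 0, -5]
  [13, 6, 0]
Key observation: every diagonal entry stays at the unit through all rounds, so no improving cycle exists.
Answer: CONVERGES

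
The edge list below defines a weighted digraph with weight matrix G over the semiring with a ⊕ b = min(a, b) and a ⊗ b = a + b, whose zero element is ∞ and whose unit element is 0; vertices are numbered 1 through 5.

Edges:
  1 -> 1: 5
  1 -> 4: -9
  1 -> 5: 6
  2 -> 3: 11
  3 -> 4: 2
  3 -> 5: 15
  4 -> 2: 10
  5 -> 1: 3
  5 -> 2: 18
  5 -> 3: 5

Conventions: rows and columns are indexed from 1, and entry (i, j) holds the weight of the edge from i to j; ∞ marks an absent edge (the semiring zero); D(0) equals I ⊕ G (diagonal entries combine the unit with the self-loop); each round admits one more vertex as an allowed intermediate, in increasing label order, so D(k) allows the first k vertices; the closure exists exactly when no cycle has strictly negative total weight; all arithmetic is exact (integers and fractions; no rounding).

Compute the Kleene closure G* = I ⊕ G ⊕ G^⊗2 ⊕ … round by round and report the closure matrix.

D(0):
  [0, ∞, ∞, -9, 6]
  [∞, 0, 11, ∞, ∞]
  [∞, ∞, 0, 2, 15]
  [∞, 10, ∞, 0, ∞]
  [3, 18, 5, ∞, 0]
D(1):
  [0, ∞, ∞, -9, 6]
  [∞, 0, 11, ∞, ∞]
  [∞, ∞, 0, 2, 15]
  [∞, 10, ∞, 0, ∞]
  [3, 18, 5, -6, 0]
D(2):
  [0, ∞, ∞, -9, 6]
  [∞, 0, 11, ∞, ∞]
  [∞, ∞, 0, 2, 15]
  [∞, 10, 21, 0, ∞]
  [3, 18, 5, -6, 0]
D(3):
  [0, ∞, ∞, -9, 6]
  [∞, 0, 11, 13, 26]
  [∞, ∞, 0, 2, 15]
  [∞, 10, 21, 0, 36]
  [3, 18, 5, -6, 0]
D(4):
  [0, 1, 12, -9, 6]
  [∞, 0, 11, 13, 26]
  [∞, 12, 0, 2, 15]
  [∞, 10, 21, 0, 36]
  [3, 4, 5, -6, 0]
D(5):
  [0, 1, 11, -9, 6]
  [29, 0, 11, 13, 26]
  [18, 12, 0, 2, 15]
  [39, 10, 21, 0, 36]
  [3, 4, 5, -6, 0]
Answer: G* = [[0, 1, 11, -9, 6], [29, 0, 11, 13, 26], [18, 12, 0, 2, 15], [39, 10, 21, 0, 36], [3, 4, 5, -6, 0]]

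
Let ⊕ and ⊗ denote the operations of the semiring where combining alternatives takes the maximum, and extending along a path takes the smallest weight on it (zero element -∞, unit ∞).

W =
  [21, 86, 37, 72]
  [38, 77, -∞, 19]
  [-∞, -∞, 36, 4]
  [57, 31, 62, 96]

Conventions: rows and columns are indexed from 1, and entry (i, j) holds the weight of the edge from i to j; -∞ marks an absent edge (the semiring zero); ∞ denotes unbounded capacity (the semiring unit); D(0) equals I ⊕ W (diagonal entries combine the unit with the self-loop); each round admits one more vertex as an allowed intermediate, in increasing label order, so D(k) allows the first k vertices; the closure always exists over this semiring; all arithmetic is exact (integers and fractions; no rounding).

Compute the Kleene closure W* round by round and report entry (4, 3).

D(0):
  [∞, 86, 37, 72]
  [38, ∞, -∞, 19]
  [-∞, -∞, ∞, 4]
  [57, 31, 62, ∞]
D(1):
  [∞, 86, 37, 72]
  [38, ∞, 37, 38]
  [-∞, -∞, ∞, 4]
  [57, 57, 62, ∞]
D(2):
  [∞, 86, 37, 72]
  [38, ∞, 37, 38]
  [-∞, -∞, ∞, 4]
  [57, 57, 62, ∞]
D(3):
  [∞, 86, 37, 72]
  [38, ∞, 37, 38]
  [-∞, -∞, ∞, 4]
  [57, 57, 62, ∞]
D(4):
  [∞, 86, 62, 72]
  [38, ∞, 38, 38]
  [4, 4, ∞, 4]
  [57, 57, 62, ∞]
Answer: W*[4][3] = 62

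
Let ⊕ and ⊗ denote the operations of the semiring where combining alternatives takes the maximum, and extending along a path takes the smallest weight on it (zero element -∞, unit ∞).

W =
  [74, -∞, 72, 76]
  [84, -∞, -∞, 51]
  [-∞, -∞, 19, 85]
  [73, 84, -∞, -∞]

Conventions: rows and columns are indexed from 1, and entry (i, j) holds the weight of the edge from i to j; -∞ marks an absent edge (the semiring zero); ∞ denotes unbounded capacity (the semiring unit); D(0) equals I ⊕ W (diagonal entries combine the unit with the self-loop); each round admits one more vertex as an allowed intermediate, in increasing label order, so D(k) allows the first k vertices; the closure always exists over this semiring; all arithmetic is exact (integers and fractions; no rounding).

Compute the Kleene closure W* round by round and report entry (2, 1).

D(0):
  [∞, -∞, 72, 76]
  [84, ∞, -∞, 51]
  [-∞, -∞, ∞, 85]
  [73, 84, -∞, ∞]
D(1):
  [∞, -∞, 72, 76]
  [84, ∞, 72, 76]
  [-∞, -∞, ∞, 85]
  [73, 84, 72, ∞]
D(2):
  [∞, -∞, 72, 76]
  [84, ∞, 72, 76]
  [-∞, -∞, ∞, 85]
  [84, 84, 72, ∞]
D(3):
  [∞, -∞, 72, 76]
  [84, ∞, 72, 76]
  [-∞, -∞, ∞, 85]
  [84, 84, 72, ∞]
D(4):
  [∞, 76, 72, 76]
  [84, ∞, 72, 76]
  [84, 84, ∞, 85]
  [84, 84, 72, ∞]
Answer: W*[2][1] = 84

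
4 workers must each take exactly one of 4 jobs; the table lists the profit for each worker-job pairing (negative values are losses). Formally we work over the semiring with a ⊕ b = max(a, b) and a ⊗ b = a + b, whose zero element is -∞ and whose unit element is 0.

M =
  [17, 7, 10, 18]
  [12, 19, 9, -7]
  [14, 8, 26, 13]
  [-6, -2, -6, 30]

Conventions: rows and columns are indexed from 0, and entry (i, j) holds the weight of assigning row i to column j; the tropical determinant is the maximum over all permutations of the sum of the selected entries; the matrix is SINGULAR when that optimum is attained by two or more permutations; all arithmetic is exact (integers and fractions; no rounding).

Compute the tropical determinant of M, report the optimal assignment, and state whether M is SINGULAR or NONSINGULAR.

σ = (0, 1, 2, 3): 17 + 19 + 26 + 30 = 92
σ = (0, 1, 3, 2): 17 + 19 + 13 + (-6) = 43
σ = (0, 2, 1, 3): 17 + 9 + 8 + 30 = 64
σ = (0, 2, 3, 1): 17 + 9 + 13 + (-2) = 37
σ = (0, 3, 1, 2): 17 + (-7) + 8 + (-6) = 12
σ = (0, 3, 2, 1): 17 + (-7) + 26 + (-2) = 34
σ = (1, 0, 2, 3): 7 + 12 + 26 + 30 = 75
σ = (1, 0, 3, 2): 7 + 12 + 13 + (-6) = 26
σ = (1, 2, 0, 3): 7 + 9 + 14 + 30 = 60
σ = (1, 2, 3, 0): 7 + 9 + 13 + (-6) = 23
σ = (1, 3, 0, 2): 7 + (-7) + 14 + (-6) = 8
σ = (1, 3, 2, 0): 7 + (-7) + 26 + (-6) = 20
σ = (2, 0, 1, 3): 10 + 12 + 8 + 30 = 60
σ = (2, 0, 3, 1): 10 + 12 + 13 + (-2) = 33
σ = (2, 1, 0, 3): 10 + 19 + 14 + 30 = 73
σ = (2, 1, 3, 0): 10 + 19 + 13 + (-6) = 36
σ = (2, 3, 0, 1): 10 + (-7) + 14 + (-2) = 15
σ = (2, 3, 1, 0): 10 + (-7) + 8 + (-6) = 5
σ = (3, 0, 1, 2): 18 + 12 + 8 + (-6) = 32
σ = (3, 0, 2, 1): 18 + 12 + 26 + (-2) = 54
σ = (3, 1, 0, 2): 18 + 19 + 14 + (-6) = 45
σ = (3, 1, 2, 0): 18 + 19 + 26 + (-6) = 57
σ = (3, 2, 0, 1): 18 + 9 + 14 + (-2) = 39
σ = (3, 2, 1, 0): 18 + 9 + 8 + (-6) = 29
Optimal value attained by: σ = (0, 1, 2, 3).
Answer: det⊕(M) = 92; verdict: NONSINGULAR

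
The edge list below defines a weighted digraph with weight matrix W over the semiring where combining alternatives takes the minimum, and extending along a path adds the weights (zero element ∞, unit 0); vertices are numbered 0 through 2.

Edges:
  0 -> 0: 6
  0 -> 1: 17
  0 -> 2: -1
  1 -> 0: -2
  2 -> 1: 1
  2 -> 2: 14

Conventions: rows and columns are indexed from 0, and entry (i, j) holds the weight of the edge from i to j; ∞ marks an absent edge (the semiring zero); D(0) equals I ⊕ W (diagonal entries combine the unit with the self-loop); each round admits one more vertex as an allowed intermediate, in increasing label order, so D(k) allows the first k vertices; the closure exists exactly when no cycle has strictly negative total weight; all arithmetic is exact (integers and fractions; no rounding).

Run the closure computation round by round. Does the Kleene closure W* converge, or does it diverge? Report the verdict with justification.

D(0):
  [0, 17, -1]
  [-2, 0, ∞]
  [∞, 1, 0]
D(1):
  [0, 17, -1]
  [-2, 0, -3]
  [∞, 1, 0]
Detection: at round 2, diagonal entry (2, 2) turns strictly negative.
Key observation: the cycle 2->1->0->2 has total weight 1 + (-2) + (-1), which is strictly negative.
Answer: DIVERGES — negative cycle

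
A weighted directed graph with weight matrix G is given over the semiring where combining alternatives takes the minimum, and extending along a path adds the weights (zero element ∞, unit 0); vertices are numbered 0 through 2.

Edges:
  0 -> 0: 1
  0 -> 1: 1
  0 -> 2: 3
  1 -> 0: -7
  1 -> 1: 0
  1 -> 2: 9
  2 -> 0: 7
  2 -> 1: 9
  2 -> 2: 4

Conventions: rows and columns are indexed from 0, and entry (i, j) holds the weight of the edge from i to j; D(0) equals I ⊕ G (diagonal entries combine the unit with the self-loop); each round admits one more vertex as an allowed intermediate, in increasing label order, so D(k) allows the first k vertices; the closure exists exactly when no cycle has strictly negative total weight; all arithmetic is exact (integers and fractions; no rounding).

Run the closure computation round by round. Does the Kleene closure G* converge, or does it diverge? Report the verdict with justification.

D(0):
  [0, 1, 3]
  [-7, 0, 9]
  [7, 9, 0]
Detection: at round 1, diagonal entry (1, 1) turns strictly negative.
Key observation: the cycle 1->0->1 has total weight (-7) + 1, which is strictly negative.
Answer: DIVERGES — negative cycle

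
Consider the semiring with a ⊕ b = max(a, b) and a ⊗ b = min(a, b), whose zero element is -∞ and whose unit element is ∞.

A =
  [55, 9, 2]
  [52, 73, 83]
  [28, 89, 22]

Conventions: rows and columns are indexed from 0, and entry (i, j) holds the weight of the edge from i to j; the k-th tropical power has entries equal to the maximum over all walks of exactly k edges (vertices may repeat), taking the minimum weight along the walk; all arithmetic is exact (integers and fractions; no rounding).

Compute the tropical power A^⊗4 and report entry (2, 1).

A^⊗2:
  [55, 9, 9]
  [52, 83, 73]
  [52, 73, 83]
A^⊗3:
  [55, 9, 9]
  [52, 73, 83]
  [52, 83, 73]
A^⊗4:
  [55, 9, 9]
  [52, 83, 73]
  [52, 73, 83]
Key observation: the optimum is the walk 2->1->1->2->1, with weight 89 min 73 min 83 min 89 = 73.
Optimal value attained by: walk 2->1->1->2->1.
Answer: (A^⊗4)[2][1] = 73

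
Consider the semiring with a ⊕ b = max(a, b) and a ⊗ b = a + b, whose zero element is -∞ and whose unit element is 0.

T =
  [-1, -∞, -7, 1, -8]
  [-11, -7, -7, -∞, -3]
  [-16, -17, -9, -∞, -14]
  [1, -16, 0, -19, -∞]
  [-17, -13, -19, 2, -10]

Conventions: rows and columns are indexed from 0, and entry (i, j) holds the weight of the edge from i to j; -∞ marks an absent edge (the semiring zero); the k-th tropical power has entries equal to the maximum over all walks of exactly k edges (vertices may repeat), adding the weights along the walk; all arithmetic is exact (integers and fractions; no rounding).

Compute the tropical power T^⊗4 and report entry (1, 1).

T^⊗2:
  [2, -15, 1, 0, -9]
  [-12, -14, -14, -1, -10]
  [-17, -24, -18, -12, -20]
  [0, -17, -6, 2, -7]
  [3, -14, 2, -8, -16]
T^⊗3:
  [1, -16, 0, 3, -6]
  [0, -17, -1, -8, -17]
  [-11, -28, -12, -16, -25]
  [3, -14, 2, 1, -8]
  [2, -15, -4, 4, -5]
T^⊗4:
  [4, -13, 3, 2, -7]
  [-1, -18, -7, 1, -8]
  [-12, -29, -16, -10, -19]
  [2, -15, 1, 4, -5]
  [5, -12, 4, 3, -6]
Key observation: the optimum is the walk 1->4->3->2->1, with weight (-3) + 2 + 0 + (-17) = -18.
Optimal value attained by: walk 1->4->3->2->1.
Answer: (T^⊗4)[1][1] = -18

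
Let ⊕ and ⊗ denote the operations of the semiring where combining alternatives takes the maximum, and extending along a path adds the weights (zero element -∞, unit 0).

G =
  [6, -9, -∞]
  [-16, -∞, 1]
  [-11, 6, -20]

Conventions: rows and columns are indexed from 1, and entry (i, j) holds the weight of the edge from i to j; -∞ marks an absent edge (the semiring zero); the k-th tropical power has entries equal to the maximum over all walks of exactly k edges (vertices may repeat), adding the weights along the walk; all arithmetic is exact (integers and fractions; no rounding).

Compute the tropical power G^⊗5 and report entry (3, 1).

G^⊗2:
  [12, -3, -8]
  [-10, 7, -19]
  [-5, -14, 7]
G^⊗3:
  [18, 3, -2]
  [-4, -13, 8]
  [1, 13, -13]
G^⊗4:
  [24, 9, 4]
  [2, 14, -12]
  [7, -7, 14]
G^⊗5:
  [30, 15, 10]
  [8, -6, 15]
  [13, 20, -6]
Key observation: the optimum is the walk 3->1->1->1->1->1, with weight (-11) + 6 + 6 + 6 + 6 = 13.
Optimal value attained by: walk 3->1->1->1->1->1.
Answer: (G^⊗5)[3][1] = 13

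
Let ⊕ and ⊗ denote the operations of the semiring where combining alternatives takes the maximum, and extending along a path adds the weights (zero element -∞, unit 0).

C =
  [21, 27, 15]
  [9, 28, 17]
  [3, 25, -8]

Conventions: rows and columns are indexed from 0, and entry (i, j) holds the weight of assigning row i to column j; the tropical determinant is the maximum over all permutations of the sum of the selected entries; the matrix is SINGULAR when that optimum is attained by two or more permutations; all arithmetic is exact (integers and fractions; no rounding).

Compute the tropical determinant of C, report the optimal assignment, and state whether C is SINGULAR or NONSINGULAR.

σ = (0, 1, 2): 21 + 28 + (-8) = 41
σ = (0, 2, 1): 21 + 17 + 25 = 63
σ = (1, 0, 2): 27 + 9 + (-8) = 28
σ = (1, 2, 0): 27 + 17 + 3 = 47
σ = (2, 0, 1): 15 + 9 + 25 = 49
σ = (2, 1, 0): 15 + 28 + 3 = 46
Optimal value attained by: σ = (0, 2, 1).
Answer: det⊕(C) = 63; verdict: NONSINGULAR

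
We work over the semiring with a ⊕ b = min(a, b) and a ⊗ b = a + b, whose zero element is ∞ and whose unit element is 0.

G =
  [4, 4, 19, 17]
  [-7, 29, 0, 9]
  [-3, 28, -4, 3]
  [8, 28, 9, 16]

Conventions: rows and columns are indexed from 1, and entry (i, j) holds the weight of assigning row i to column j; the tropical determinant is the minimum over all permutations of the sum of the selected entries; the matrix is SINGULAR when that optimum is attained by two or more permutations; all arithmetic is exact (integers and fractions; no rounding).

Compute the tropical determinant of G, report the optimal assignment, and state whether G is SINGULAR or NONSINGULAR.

σ = (1, 2, 3, 4): 4 + 29 + (-4) + 16 = 45
σ = (1, 2, 4, 3): 4 + 29 + 3 + 9 = 45
σ = (1, 3, 2, 4): 4 + 0 + 28 + 16 = 48
σ = (1, 3, 4, 2): 4 + 0 + 3 + 28 = 35
σ = (1, 4, 2, 3): 4 + 9 + 28 + 9 = 50
σ = (1, 4, 3, 2): 4 + 9 + (-4) + 28 = 37
σ = (2, 1, 3, 4): 4 + (-7) + (-4) + 16 = 9
σ = (2, 1, 4, 3): 4 + (-7) + 3 + 9 = 9
σ = (2, 3, 1, 4): 4 + 0 + (-3) + 16 = 17
σ = (2, 3, 4, 1): 4 + 0 + 3 + 8 = 15
σ = (2, 4, 1, 3): 4 + 9 + (-3) + 9 = 19
σ = (2, 4, 3, 1): 4 + 9 + (-4) + 8 = 17
σ = (3, 1, 2, 4): 19 + (-7) + 28 + 16 = 56
σ = (3, 1, 4, 2): 19 + (-7) + 3 + 28 = 43
σ = (3, 2, 1, 4): 19 + 29 + (-3) + 16 = 61
σ = (3, 2, 4, 1): 19 + 29 + 3 + 8 = 59
σ = (3, 4, 1, 2): 19 + 9 + (-3) + 28 = 53
σ = (3, 4, 2, 1): 19 + 9 + 28 + 8 = 64
σ = (4, 1, 2, 3): 17 + (-7) + 28 + 9 = 47
σ = (4, 1, 3, 2): 17 + (-7) + (-4) + 28 = 34
σ = (4, 2, 1, 3): 17 + 29 + (-3) + 9 = 52
σ = (4, 2, 3, 1): 17 + 29 + (-4) + 8 = 50
σ = (4, 3, 1, 2): 17 + 0 + (-3) + 28 = 42
σ = (4, 3, 2, 1): 17 + 0 + 28 + 8 = 53
Optimal value attained by: σ = (2, 1, 3, 4).
Answer: det⊕(G) = 9; verdict: SINGULAR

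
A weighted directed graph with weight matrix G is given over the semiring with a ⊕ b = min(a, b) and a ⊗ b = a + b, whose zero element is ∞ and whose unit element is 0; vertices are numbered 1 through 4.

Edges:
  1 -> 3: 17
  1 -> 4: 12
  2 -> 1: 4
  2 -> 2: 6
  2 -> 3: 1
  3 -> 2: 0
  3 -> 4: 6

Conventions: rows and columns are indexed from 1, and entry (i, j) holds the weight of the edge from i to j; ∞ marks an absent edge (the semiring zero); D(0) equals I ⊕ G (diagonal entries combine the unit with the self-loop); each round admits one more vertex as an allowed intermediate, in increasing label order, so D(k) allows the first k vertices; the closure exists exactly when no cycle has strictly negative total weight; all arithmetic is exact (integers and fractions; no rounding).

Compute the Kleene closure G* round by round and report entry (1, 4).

D(0):
  [0, ∞, 17, 12]
  [4, 0, 1, ∞]
  [∞, 0, 0, 6]
  [∞, ∞, ∞, 0]
D(1):
  [0, ∞, 17, 12]
  [4, 0, 1, 16]
  [∞, 0, 0, 6]
  [∞, ∞, ∞, 0]
D(2):
  [0, ∞, 17, 12]
  [4, 0, 1, 16]
  [4, 0, 0, 6]
  [∞, ∞, ∞, 0]
D(3):
  [0, 17, 17, 12]
  [4, 0, 1, 7]
  [4, 0, 0, 6]
  [∞, ∞, ∞, 0]
D(4):
  [0, 17, 17, 12]
  [4, 0, 1, 7]
  [4, 0, 0, 6]
  [∞, ∞, ∞, 0]
Answer: G*[1][4] = 12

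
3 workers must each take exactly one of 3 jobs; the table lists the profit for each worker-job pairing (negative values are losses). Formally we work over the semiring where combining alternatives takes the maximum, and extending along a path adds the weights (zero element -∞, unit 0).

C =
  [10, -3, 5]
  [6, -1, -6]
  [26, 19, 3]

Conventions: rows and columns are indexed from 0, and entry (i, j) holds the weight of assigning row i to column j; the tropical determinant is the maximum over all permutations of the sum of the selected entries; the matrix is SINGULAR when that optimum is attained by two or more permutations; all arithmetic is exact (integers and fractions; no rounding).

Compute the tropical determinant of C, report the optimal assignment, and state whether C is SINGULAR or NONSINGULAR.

σ = (0, 1, 2): 10 + (-1) + 3 = 12
σ = (0, 2, 1): 10 + (-6) + 19 = 23
σ = (1, 0, 2): (-3) + 6 + 3 = 6
σ = (1, 2, 0): (-3) + (-6) + 26 = 17
σ = (2, 0, 1): 5 + 6 + 19 = 30
σ = (2, 1, 0): 5 + (-1) + 26 = 30
Optimal value attained by: σ = (2, 0, 1).
Answer: det⊕(C) = 30; verdict: SINGULAR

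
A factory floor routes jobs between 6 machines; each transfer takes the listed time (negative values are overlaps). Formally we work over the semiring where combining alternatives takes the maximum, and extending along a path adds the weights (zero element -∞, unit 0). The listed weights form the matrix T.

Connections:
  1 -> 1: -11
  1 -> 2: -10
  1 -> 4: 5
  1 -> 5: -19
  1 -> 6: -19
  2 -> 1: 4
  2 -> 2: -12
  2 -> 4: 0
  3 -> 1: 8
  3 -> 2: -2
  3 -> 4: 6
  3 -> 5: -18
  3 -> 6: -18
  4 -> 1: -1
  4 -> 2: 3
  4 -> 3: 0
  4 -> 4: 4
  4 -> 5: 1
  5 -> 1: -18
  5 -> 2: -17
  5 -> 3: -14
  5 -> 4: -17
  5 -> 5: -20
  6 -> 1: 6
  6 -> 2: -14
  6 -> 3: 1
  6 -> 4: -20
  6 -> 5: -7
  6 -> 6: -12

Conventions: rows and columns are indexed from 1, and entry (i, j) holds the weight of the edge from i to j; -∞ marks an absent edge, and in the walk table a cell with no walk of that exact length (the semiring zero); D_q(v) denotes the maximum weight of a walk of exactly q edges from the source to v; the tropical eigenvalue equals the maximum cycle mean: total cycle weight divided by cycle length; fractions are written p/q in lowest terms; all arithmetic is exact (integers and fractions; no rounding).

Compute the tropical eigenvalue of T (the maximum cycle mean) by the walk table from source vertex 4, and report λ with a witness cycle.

q=0: [-∞, -∞, -∞, 0, -∞, -∞]
q=1: [-1, 3, 0, 4, 1, -∞]
q=2: [8, 7, 4, 8, 5, -18]
q=3: [12, 11, 8, 13, 9, -11]
q=4: [16, 16, 13, 17, 14, -7]
q=5: [21, 20, 17, 21, 18, -3]
q=6: [25, 24, 21, 26, 22, 2]
Optimal cycle mean attained by: cycle 1->4->3->1, total 5 + 0 + 8, length 3.
Answer: λ = 13/3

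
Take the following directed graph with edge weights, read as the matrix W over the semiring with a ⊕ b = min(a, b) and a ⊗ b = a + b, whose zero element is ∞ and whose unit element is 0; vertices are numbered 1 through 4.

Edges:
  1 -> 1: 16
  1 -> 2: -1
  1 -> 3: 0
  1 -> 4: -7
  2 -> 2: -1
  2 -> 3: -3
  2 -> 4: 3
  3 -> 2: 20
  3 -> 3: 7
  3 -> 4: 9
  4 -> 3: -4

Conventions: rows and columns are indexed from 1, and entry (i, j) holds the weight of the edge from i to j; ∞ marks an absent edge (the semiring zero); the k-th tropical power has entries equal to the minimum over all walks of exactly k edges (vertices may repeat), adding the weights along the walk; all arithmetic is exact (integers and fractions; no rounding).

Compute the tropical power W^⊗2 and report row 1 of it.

W^⊗2:
  [32, -2, -11, 2]
  [∞, -2, -4, 2]
  [∞, 19, 5, 16]
  [∞, 16, 3, 5]
Answer: row 1 of W^⊗2 = [32, -2, -11, 2]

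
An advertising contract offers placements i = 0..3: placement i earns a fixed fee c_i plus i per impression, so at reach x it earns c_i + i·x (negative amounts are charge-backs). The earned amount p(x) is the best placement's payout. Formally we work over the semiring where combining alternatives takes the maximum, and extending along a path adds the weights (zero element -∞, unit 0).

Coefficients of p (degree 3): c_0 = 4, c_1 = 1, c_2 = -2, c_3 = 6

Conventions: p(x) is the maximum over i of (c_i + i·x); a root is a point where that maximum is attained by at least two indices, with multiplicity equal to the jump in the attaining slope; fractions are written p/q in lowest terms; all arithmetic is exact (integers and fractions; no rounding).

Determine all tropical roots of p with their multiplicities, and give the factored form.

hull edge (i=0, c=4) to (i=3, c=6): slope 2/3, span 3
Factored form: p(x) = 6 ⊗ (x ⊕ (-2/3)) ⊗ (x ⊕ (-2/3)) ⊗ (x ⊕ (-2/3))
Answer: roots = -2/3 (mult 3)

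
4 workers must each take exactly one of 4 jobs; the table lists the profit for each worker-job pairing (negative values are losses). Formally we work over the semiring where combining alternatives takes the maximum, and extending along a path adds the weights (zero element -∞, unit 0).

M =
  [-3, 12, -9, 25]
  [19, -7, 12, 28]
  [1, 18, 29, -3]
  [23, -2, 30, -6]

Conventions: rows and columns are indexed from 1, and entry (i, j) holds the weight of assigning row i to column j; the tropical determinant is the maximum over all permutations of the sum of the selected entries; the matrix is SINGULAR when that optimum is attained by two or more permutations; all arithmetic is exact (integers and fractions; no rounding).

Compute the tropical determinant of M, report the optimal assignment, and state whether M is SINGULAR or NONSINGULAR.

σ = (1, 2, 3, 4): (-3) + (-7) + 29 + (-6) = 13
σ = (1, 2, 4, 3): (-3) + (-7) + (-3) + 30 = 17
σ = (1, 3, 2, 4): (-3) + 12 + 18 + (-6) = 21
σ = (1, 3, 4, 2): (-3) + 12 + (-3) + (-2) = 4
σ = (1, 4, 2, 3): (-3) + 28 + 18 + 30 = 73
σ = (1, 4, 3, 2): (-3) + 28 + 29 + (-2) = 52
σ = (2, 1, 3, 4): 12 + 19 + 29 + (-6) = 54
σ = (2, 1, 4, 3): 12 + 19 + (-3) + 30 = 58
σ = (2, 3, 1, 4): 12 + 12 + 1 + (-6) = 19
σ = (2, 3, 4, 1): 12 + 12 + (-3) + 23 = 44
σ = (2, 4, 1, 3): 12 + 28 + 1 + 30 = 71
σ = (2, 4, 3, 1): 12 + 28 + 29 + 23 = 92
σ = (3, 1, 2, 4): (-9) + 19 + 18 + (-6) = 22
σ = (3, 1, 4, 2): (-9) + 19 + (-3) + (-2) = 5
σ = (3, 2, 1, 4): (-9) + (-7) + 1 + (-6) = -21
σ = (3, 2, 4, 1): (-9) + (-7) + (-3) + 23 = 4
σ = (3, 4, 1, 2): (-9) + 28 + 1 + (-2) = 18
σ = (3, 4, 2, 1): (-9) + 28 + 18 + 23 = 60
σ = (4, 1, 2, 3): 25 + 19 + 18 + 30 = 92
σ = (4, 1, 3, 2): 25 + 19 + 29 + (-2) = 71
σ = (4, 2, 1, 3): 25 + (-7) + 1 + 30 = 49
σ = (4, 2, 3, 1): 25 + (-7) + 29 + 23 = 70
σ = (4, 3, 1, 2): 25 + 12 + 1 + (-2) = 36
σ = (4, 3, 2, 1): 25 + 12 + 18 + 23 = 78
Optimal value attained by: σ = (2, 4, 3, 1).
Answer: det⊕(M) = 92; verdict: SINGULAR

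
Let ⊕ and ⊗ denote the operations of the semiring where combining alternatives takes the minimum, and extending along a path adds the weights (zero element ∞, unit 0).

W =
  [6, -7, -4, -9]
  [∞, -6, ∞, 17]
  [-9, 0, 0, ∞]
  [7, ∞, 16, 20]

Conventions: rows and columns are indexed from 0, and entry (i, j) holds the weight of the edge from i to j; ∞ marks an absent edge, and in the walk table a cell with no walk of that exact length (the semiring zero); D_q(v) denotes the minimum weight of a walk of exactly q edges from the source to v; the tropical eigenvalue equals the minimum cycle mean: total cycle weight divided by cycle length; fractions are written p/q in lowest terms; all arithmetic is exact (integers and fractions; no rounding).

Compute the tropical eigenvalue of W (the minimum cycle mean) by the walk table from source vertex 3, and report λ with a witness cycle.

q=0: [∞, ∞, ∞, 0]
q=1: [7, ∞, 16, 20]
q=2: [7, 0, 3, -2]
q=3: [-6, -6, 3, -2]
q=4: [-6, -13, -10, -15]
Optimal cycle mean attained by: cycle 0->2->0, total (-4) + (-9), length 2.
Answer: λ = -13/2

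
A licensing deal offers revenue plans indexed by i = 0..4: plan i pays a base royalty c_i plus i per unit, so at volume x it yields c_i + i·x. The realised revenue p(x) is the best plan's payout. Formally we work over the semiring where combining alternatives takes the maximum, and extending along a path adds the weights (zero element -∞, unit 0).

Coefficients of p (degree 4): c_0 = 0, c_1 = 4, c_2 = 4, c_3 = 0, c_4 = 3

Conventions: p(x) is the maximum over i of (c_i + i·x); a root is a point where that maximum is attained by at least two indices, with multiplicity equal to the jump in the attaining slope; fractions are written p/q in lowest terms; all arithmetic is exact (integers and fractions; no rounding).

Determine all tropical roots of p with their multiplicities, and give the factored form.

hull edge (i=0, c=0) to (i=1, c=4): slope 4, span 1
hull edge (i=1, c=4) to (i=2, c=4): slope 0, span 1
hull edge (i=2, c=4) to (i=4, c=3): slope -1/2, span 2
Factored form: p(x) = 3 ⊗ (x ⊕ (-4)) ⊗ (x ⊕ 0) ⊗ (x ⊕ 1/2) ⊗ (x ⊕ 1/2)
Answer: roots = -4 (mult 1), 0 (mult 1), 1/2 (mult 2)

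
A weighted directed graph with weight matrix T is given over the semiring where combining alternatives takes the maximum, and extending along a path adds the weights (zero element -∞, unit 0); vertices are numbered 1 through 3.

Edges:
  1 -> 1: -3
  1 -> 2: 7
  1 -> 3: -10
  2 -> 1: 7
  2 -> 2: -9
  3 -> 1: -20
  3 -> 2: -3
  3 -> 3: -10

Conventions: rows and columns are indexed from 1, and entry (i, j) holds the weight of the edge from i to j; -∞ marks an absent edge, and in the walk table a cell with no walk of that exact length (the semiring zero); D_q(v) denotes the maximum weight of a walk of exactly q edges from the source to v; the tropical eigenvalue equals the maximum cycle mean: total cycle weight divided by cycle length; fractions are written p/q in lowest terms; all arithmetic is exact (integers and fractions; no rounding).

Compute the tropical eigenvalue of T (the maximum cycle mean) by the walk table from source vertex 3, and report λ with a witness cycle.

q=0: [-∞, -∞, 0]
q=1: [-20, -3, -10]
q=2: [4, -12, -20]
q=3: [1, 11, -6]
Optimal cycle mean attained by: cycle 1->2->1, total 7 + 7, length 2.
Answer: λ = 7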